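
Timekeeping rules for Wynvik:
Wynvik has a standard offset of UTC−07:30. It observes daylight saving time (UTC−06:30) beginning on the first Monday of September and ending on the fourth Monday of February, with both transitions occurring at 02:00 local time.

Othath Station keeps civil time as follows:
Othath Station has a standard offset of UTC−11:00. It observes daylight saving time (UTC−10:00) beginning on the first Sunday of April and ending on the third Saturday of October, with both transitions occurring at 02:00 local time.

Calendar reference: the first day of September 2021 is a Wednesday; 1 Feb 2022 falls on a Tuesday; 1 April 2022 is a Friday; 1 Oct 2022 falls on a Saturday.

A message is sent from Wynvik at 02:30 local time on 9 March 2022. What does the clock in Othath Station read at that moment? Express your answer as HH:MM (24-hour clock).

23:00

1 September 2021 is a Wednesday, so the first Monday is September 6.
1 February 2022 is a Tuesday, so the first Monday is February 7 and the fourth is February 28.
9 March 2022 does not fall between 6 September 2021 and 28 February 2022, so daylight saving is not in effect and Wynvik is at UTC−07:30.
02:30 Wynvik + 7h30m = 10:00 UTC.
1 April 2022 is a Friday, so the first Sunday is April 3.
1 October 2022 is a Saturday, so the first Saturday is October 1 and the third is October 15.
At the standard offset (UTC−11:00), 10:00 UTC − 11h = 23:00 Othath Station standard time (rolling into the previous day, 8 March 2022).
Daylight saving runs 3 April – 15 October; the standard-time date in Othath Station, 8 March 2022, is outside that window, so Othath Station is on standard time at UTC−11:00.
10:00 UTC − 11h = 23:00 Othath Station (rolling into the previous day, 8 March 2022).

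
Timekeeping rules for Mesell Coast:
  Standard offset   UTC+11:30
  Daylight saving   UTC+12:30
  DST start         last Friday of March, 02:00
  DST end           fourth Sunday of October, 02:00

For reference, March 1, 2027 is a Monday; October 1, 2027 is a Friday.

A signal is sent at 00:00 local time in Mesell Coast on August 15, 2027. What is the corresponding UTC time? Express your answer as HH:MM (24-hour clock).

11:30

1 March 2027 is a Monday, so Fridays fall on 5, 12, 19, 26; the last is March 26.
1 October 2027 is a Friday, so the first Sunday is October 3 and the fourth is October 24.
August 15, 2027 falls between 26 March and 24 October, so daylight saving is in effect and Mesell Coast is at UTC+12:30.
00:00 local − 12h30m = 11:30 UTC (rolling into the previous day, 14 August 2027).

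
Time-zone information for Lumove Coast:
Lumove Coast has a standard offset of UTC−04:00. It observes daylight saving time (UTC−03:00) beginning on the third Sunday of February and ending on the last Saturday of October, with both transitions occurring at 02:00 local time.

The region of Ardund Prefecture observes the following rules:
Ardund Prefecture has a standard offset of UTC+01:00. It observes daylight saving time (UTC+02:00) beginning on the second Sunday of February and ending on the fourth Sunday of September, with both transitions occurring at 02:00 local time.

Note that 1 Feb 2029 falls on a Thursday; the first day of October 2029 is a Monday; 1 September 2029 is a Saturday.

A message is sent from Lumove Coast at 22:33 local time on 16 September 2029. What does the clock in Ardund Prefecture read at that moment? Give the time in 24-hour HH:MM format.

1 February 2029 is a Thursday, so the first Sunday is February 4 and the third is February 18.
1 October 2029 is a Monday, so Saturdays fall on 6, 13, 20, 27; the last is October 27.
16 September 2029 falls between 18 February and 27 October, so daylight saving is in effect and Lumove Coast is at UTC−03:00.
22:33 Lumove Coast + 3h = 01:33 UTC (rolling into the next day, 17 September 2029).
1 February 2029 is a Thursday, so the first Sunday is February 4 and the second is February 11.
1 September 2029 is a Saturday, so the first Sunday is September 2 and the fourth is September 23.
At the standard offset (UTC+01:00), 01:33 UTC + 1h = 02:33 Ardund Prefecture standard time.
The standard-time date in Ardund Prefecture, 17 September 2029, lies within the daylight-saving period (11 February – 23 September), so Ardund Prefecture is on daylight time, UTC+02:00.
01:33 UTC + 2h = 03:33 Ardund Prefecture.

03:33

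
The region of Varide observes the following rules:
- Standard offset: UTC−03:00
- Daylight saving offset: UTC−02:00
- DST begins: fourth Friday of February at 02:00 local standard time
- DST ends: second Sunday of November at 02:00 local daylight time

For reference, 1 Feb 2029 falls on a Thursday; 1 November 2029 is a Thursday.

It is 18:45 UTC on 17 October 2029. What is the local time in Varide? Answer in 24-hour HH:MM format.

1 February 2029 is a Thursday, so the first Friday is February 2 and the fourth is February 23.
1 November 2029 is a Thursday, so the first Sunday is November 4 and the second is November 11.
At the standard offset (UTC−03:00), 18:45 UTC − 3h = 15:45 Varide standard time.
The standard-time date in Varide, 17 October 2029, falls between 23 February and 11 November, so daylight saving is in effect and Varide is at UTC−02:00.
18:45 UTC − 2h = 16:45 local.

16:45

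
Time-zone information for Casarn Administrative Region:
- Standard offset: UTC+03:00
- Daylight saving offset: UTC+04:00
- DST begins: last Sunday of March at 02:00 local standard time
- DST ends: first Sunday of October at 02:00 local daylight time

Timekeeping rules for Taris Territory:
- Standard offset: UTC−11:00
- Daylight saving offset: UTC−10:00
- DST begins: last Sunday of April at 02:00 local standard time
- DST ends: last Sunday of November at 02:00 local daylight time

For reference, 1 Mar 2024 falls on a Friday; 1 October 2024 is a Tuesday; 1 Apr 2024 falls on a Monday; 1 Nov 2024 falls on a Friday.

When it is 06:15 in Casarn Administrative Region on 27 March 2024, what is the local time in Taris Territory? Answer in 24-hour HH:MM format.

1 March 2024 is a Friday, so Sundays fall on 3, 10, 17, 24, 31; the last is March 31.
1 October 2024 is a Tuesday, so the first Sunday is October 6.
Daylight saving runs 31 March – 6 October; 27 March 2024 is outside that window, so Casarn Administrative Region is on standard time at UTC+03:00.
06:15 Casarn Administrative Region − 3h = 03:15 UTC.
1 April 2024 is a Monday, so Sundays fall on 7, 14, 21, 28; the last is April 28.
1 November 2024 is a Friday, so Sundays fall on 3, 10, 17, 24; the last is November 24.
At the standard offset (UTC−11:00), 03:15 UTC − 11h = 16:15 Taris Territory standard time (rolling into the previous day, 26 March 2024).
The standard-time date in Taris Territory, 26 March 2024, does not fall between 28 April and 24 November, so daylight saving is not in effect and Taris Territory is at UTC−11:00.
03:15 UTC − 11h = 16:15 Taris Territory (rolling into the previous day, 26 March 2024).

16:15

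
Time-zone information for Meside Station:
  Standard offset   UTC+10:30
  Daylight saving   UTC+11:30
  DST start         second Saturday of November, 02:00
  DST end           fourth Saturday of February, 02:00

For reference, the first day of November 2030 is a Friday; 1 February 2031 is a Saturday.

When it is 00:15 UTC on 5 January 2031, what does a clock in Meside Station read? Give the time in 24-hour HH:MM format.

11:45

1 November 2030 is a Friday, so the first Saturday is November 2 and the second is November 9.
1 February 2031 is a Saturday, so the first Saturday is February 1 and the fourth is February 22.
At the standard offset (UTC+10:30), 00:15 UTC + 10h30m = 10:45 Meside Station standard time.
Daylight saving runs 9 November 2030 – 22 February 2031; the standard-time date in Meside Station, 5 January 2031, is inside that window, so Meside Station is at UTC+11:30.
00:15 UTC + 11h30m = 11:45 local.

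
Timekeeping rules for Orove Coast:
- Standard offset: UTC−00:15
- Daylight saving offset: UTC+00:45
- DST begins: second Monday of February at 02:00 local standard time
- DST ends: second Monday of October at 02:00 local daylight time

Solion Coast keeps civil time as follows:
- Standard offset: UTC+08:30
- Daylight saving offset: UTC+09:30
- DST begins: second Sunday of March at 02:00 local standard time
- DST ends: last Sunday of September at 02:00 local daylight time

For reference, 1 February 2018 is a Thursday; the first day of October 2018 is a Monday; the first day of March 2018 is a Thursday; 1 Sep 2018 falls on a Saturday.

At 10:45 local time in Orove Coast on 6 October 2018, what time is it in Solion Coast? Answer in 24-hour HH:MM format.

18:30

1 February 2018 is a Thursday, so the first Monday is February 5 and the second is February 12.
1 October 2018 is a Monday, so the first Monday is October 1 and the second is October 8.
6 October 2018 falls between 12 February and 8 October, so daylight saving is in effect and Orove Coast is at UTC+00:45.
10:45 Orove Coast − 0h45m = 10:00 UTC.
1 March 2018 is a Thursday, so the first Sunday is March 4 and the second is March 11.
1 September 2018 is a Saturday, so Sundays fall on 2, 9, 16, 23, 30; the last is September 30.
At the standard offset (UTC+08:30), 10:00 UTC + 8h30m = 18:30 Solion Coast standard time.
The standard-time date in Solion Coast, 6 October 2018, does not fall between 11 March and 30 September, so daylight saving is not in effect and Solion Coast is at UTC+08:30.
10:00 UTC + 8h30m = 18:30 Solion Coast.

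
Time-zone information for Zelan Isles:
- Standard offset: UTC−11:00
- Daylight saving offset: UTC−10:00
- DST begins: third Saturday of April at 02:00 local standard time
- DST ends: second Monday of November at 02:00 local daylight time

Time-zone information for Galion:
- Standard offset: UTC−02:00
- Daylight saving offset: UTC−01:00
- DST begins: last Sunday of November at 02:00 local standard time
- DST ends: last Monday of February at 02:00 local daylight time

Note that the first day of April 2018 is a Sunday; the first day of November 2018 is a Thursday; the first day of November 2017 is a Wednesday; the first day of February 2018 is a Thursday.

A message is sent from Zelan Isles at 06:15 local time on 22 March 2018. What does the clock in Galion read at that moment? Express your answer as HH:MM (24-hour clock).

1 April 2018 is a Sunday, so the first Saturday is April 7 and the third is April 21.
1 November 2018 is a Thursday, so the first Monday is November 5 and the second is November 12.
22 March 2018 does not fall between 21 April and 12 November, so daylight saving is not in effect and Zelan Isles is at UTC−11:00.
06:15 Zelan Isles + 11h = 17:15 UTC.
1 November 2017 is a Wednesday, so Sundays fall on 5, 12, 19, 26; the last is November 26.
1 February 2018 is a Thursday, so Mondays fall on 5, 12, 19, 26; the last is February 26.
At the standard offset (UTC−02:00), 17:15 UTC − 2h = 15:15 Galion standard time.
The standard-time date in Galion, 22 March 2018, does not fall between 26 November 2017 and 26 February 2018, so daylight saving is not in effect and Galion is at UTC−02:00.
17:15 UTC − 2h = 15:15 Galion.

15:15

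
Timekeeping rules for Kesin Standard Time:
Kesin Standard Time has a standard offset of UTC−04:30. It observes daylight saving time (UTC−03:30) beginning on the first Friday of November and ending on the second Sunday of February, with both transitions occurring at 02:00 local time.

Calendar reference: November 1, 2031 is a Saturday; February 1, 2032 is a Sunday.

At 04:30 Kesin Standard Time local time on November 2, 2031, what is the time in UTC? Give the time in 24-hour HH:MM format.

1 November 2031 is a Saturday, so the first Friday is November 7.
1 February 2032 is a Sunday, so the first Sunday is February 1 and the second is February 8.
November 2, 2031 is outside the daylight-saving period (7 November 2031 – 8 February 2032), so Kesin Standard Time is on standard time, UTC−04:30.
04:30 local + 4h30m = 09:00 UTC.

09:00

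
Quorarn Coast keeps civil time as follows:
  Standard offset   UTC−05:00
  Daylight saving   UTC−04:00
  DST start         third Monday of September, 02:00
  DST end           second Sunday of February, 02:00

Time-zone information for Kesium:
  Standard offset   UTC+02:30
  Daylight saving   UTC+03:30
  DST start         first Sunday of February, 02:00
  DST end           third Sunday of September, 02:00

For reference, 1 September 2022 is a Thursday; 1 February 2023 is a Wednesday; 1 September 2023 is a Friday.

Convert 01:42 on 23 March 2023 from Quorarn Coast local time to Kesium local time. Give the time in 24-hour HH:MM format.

1 September 2022 is a Thursday, so the first Monday is September 5 and the third is September 19.
1 February 2023 is a Wednesday, so the first Sunday is February 5 and the second is February 12.
23 March 2023 does not fall between 19 September 2022 and 12 February 2023, so daylight saving is not in effect and Quorarn Coast is at UTC−05:00.
01:42 Quorarn Coast + 5h = 06:42 UTC.
1 February 2023 is a Wednesday, so the first Sunday is February 5.
1 September 2023 is a Friday, so the first Sunday is September 3 and the third is September 17.
At the standard offset (UTC+02:30), 06:42 UTC + 2h30m = 09:12 Kesium standard time.
Daylight saving runs 5 February – 17 September; the standard-time date in Kesium, 23 March 2023, is inside that window, so Kesium is at UTC+03:30.
06:42 UTC + 3h30m = 10:12 Kesium.

10:12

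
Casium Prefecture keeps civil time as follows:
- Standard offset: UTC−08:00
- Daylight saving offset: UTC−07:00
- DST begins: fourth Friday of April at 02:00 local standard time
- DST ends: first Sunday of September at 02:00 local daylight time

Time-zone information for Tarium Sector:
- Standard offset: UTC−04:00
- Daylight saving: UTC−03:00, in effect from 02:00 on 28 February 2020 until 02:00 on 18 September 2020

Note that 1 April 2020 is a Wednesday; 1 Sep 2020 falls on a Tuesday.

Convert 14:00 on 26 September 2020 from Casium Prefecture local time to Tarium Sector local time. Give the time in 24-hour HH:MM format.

1 April 2020 is a Wednesday, so the first Friday is April 3 and the fourth is April 24.
1 September 2020 is a Tuesday, so the first Sunday is September 6.
Daylight saving runs 24 April – 6 September; 26 September 2020 is outside that window, so Casium Prefecture is on standard time at UTC−08:00.
14:00 Casium Prefecture + 8h = 22:00 UTC.
At the standard offset (UTC−04:00), 22:00 UTC − 4h = 18:00 Tarium Sector standard time.
The standard-time date in Tarium Sector, 26 September 2020, does not fall between 28 February and 18 September, so daylight saving is not in effect and Tarium Sector is at UTC−04:00.
22:00 UTC − 4h = 18:00 Tarium Sector.

18:00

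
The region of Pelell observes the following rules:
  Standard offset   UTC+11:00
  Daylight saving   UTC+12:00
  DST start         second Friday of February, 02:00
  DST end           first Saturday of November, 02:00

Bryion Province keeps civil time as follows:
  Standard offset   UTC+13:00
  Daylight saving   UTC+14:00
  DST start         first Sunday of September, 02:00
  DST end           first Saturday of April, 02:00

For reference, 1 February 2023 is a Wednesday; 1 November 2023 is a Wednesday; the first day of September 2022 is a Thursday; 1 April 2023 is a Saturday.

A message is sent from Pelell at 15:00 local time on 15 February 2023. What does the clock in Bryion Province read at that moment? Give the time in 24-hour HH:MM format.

17:00

1 February 2023 is a Wednesday, so the first Friday is February 3 and the second is February 10.
1 November 2023 is a Wednesday, so the first Saturday is November 4.
Daylight saving runs 10 February – 4 November; 15 February 2023 is inside that window, so Pelell is at UTC+12:00.
15:00 Pelell − 12h = 03:00 UTC.
1 September 2022 is a Thursday, so the first Sunday is September 4.
1 April 2023 is a Saturday, so the first Saturday is April 1.
At the standard offset (UTC+13:00), 03:00 UTC + 13h = 16:00 Bryion Province standard time.
The standard-time date in Bryion Province, 15 February 2023, falls between 4 September 2022 and 1 April 2023, so daylight saving is in effect and Bryion Province is at UTC+14:00.
03:00 UTC + 14h = 17:00 Bryion Province.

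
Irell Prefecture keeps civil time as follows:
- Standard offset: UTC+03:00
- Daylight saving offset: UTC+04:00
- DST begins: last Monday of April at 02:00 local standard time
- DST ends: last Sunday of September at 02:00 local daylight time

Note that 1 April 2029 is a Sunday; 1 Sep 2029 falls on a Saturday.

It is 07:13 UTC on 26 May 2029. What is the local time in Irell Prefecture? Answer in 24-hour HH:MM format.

11:13

1 April 2029 is a Sunday, so Mondays fall on 2, 9, 16, 23, 30; the last is April 30.
1 September 2029 is a Saturday, so Sundays fall on 2, 9, 16, 23, 30; the last is September 30.
At the standard offset (UTC+03:00), 07:13 UTC + 3h = 10:13 Irell Prefecture standard time.
Daylight saving runs 30 April – 30 September; the standard-time date in Irell Prefecture, 26 May 2029, is inside that window, so Irell Prefecture is at UTC+04:00.
07:13 UTC + 4h = 11:13 local.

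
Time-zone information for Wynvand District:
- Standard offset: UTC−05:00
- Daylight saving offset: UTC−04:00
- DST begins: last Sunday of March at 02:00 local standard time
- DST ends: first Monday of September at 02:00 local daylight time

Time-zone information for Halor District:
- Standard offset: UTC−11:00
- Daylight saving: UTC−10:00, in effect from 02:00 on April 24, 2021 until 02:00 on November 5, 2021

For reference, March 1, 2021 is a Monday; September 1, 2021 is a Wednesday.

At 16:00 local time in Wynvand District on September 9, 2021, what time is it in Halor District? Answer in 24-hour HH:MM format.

1 March 2021 is a Monday, so Sundays fall on 7, 14, 21, 28; the last is March 28.
1 September 2021 is a Wednesday, so the first Monday is September 6.
September 9, 2021 is outside the daylight-saving period (28 March – 6 September), so Wynvand District is on standard time, UTC−05:00.
16:00 Wynvand District + 5h = 21:00 UTC.
At the standard offset (UTC−11:00), 21:00 UTC − 11h = 10:00 Halor District standard time.
The standard-time date in Halor District, September 9, 2021, lies within the daylight-saving period (24 April – 5 November), so Halor District is on daylight time, UTC−10:00.
21:00 UTC − 10h = 11:00 Halor District.

11:00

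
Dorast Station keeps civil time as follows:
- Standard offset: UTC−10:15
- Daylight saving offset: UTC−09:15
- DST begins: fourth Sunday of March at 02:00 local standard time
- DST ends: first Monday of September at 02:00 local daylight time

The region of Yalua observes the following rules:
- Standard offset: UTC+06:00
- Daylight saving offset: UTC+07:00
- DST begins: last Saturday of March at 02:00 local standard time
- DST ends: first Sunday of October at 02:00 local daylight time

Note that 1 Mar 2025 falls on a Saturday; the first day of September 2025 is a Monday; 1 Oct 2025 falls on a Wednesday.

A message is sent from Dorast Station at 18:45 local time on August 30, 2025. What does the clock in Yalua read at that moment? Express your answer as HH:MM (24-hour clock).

1 March 2025 is a Saturday, so the first Sunday is March 2 and the fourth is March 23.
1 September 2025 is a Monday, so the first Monday is September 1.
August 30, 2025 falls between 23 March and 1 September, so daylight saving is in effect and Dorast Station is at UTC−09:15.
18:45 Dorast Station + 9h15m = 04:00 UTC (rolling into the next day, 31 August 2025).
1 March 2025 is a Saturday, so Saturdays fall on 1, 8, 15, 22, 29; the last is March 29.
1 October 2025 is a Wednesday, so the first Sunday is October 5.
At the standard offset (UTC+06:00), 04:00 UTC + 6h = 10:00 Yalua standard time.
The standard-time date in Yalua, August 31, 2025, falls between 29 March and 5 October, so daylight saving is in effect and Yalua is at UTC+07:00.
04:00 UTC + 7h = 11:00 Yalua.

11:00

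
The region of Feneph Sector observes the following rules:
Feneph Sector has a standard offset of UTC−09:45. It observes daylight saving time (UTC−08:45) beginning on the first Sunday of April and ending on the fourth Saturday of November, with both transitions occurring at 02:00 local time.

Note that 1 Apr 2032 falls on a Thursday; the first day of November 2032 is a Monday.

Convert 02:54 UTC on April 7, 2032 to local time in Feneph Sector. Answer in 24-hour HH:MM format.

18:09

1 April 2032 is a Thursday, so the first Sunday is April 4.
1 November 2032 is a Monday, so the first Saturday is November 6 and the fourth is November 27.
At the standard offset (UTC−09:45), 02:54 UTC − 9h45m = 17:09 Feneph Sector standard time (rolling into the previous day, 6 April 2032).
The standard-time date in Feneph Sector, April 6, 2032, falls between 4 April and 27 November, so daylight saving is in effect and Feneph Sector is at UTC−08:45.
02:54 UTC − 8h45m = 18:09 local (rolling into the previous day, 6 April 2032).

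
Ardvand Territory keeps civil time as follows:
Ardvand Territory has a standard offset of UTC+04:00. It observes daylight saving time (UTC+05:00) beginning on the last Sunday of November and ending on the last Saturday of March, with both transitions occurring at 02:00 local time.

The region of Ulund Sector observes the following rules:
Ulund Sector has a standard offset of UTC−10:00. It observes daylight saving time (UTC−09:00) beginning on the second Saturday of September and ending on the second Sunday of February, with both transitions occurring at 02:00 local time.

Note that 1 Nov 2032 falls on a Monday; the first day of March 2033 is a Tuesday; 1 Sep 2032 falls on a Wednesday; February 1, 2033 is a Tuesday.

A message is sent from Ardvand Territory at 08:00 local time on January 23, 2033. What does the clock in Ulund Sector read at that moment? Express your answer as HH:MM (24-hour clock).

18:00

1 November 2032 is a Monday, so Sundays fall on 7, 14, 21, 28; the last is November 28.
1 March 2033 is a Tuesday, so Saturdays fall on 5, 12, 19, 26; the last is March 26.
January 23, 2033 lies within the daylight-saving period (28 November 2032 – 26 March 2033), so Ardvand Territory is on daylight time, UTC+05:00.
08:00 Ardvand Territory − 5h = 03:00 UTC.
1 September 2032 is a Wednesday, so the first Saturday is September 4 and the second is September 11.
1 February 2033 is a Tuesday, so the first Sunday is February 6 and the second is February 13.
At the standard offset (UTC−10:00), 03:00 UTC − 10h = 17:00 Ulund Sector standard time (rolling into the previous day, 22 January 2033).
The standard-time date in Ulund Sector, January 22, 2033, falls between 11 September 2032 and 13 February 2033, so daylight saving is in effect and Ulund Sector is at UTC−09:00.
03:00 UTC − 9h = 18:00 Ulund Sector (rolling into the previous day, 22 January 2033).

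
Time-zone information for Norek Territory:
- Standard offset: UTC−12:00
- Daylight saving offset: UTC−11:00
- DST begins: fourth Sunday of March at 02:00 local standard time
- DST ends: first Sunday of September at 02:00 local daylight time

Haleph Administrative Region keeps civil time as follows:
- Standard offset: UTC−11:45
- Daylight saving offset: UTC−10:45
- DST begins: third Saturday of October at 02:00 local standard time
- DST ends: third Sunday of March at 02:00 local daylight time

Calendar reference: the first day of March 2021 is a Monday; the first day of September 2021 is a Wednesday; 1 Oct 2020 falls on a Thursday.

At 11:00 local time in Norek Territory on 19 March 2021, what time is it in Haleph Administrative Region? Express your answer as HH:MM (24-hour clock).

1 March 2021 is a Monday, so the first Sunday is March 7 and the fourth is March 28.
1 September 2021 is a Wednesday, so the first Sunday is September 5.
Daylight saving runs 28 March – 5 September; 19 March 2021 is outside that window, so Norek Territory is on standard time at UTC−12:00.
11:00 Norek Territory + 12h = 23:00 UTC.
1 October 2020 is a Thursday, so the first Saturday is October 3 and the third is October 17.
1 March 2021 is a Monday, so the first Sunday is March 7 and the third is March 21.
At the standard offset (UTC−11:45), 23:00 UTC − 11h45m = 11:15 Haleph Administrative Region standard time.
The standard-time date in Haleph Administrative Region, 19 March 2021, falls between 17 October 2020 and 21 March 2021, so daylight saving is in effect and Haleph Administrative Region is at UTC−10:45.
23:00 UTC − 10h45m = 12:15 Haleph Administrative Region.

12:15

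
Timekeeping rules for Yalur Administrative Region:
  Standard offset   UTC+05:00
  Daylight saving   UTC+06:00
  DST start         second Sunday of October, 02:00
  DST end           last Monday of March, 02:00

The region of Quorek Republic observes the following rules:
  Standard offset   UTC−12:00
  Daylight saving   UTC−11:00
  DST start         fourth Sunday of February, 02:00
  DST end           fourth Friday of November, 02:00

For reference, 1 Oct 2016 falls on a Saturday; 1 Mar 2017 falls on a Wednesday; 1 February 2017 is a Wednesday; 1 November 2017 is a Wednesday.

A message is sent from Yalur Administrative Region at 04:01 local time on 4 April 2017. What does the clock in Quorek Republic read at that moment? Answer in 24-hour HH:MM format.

1 October 2016 is a Saturday, so the first Sunday is October 2 and the second is October 9.
1 March 2017 is a Wednesday, so Mondays fall on 6, 13, 20, 27; the last is March 27.
4 April 2017 does not fall between 9 October 2016 and 27 March 2017, so daylight saving is not in effect and Yalur Administrative Region is at UTC+05:00.
04:01 Yalur Administrative Region − 5h = 23:01 UTC (rolling into the previous day, 3 April 2017).
1 February 2017 is a Wednesday, so the first Sunday is February 5 and the fourth is February 26.
1 November 2017 is a Wednesday, so the first Friday is November 3 and the fourth is November 24.
At the standard offset (UTC−12:00), 23:01 UTC − 12h = 11:01 Quorek Republic standard time.
The standard-time date in Quorek Republic, 3 April 2017, falls between 26 February and 24 November, so daylight saving is in effect and Quorek Republic is at UTC−11:00.
23:01 UTC − 11h = 12:01 Quorek Republic.

12:01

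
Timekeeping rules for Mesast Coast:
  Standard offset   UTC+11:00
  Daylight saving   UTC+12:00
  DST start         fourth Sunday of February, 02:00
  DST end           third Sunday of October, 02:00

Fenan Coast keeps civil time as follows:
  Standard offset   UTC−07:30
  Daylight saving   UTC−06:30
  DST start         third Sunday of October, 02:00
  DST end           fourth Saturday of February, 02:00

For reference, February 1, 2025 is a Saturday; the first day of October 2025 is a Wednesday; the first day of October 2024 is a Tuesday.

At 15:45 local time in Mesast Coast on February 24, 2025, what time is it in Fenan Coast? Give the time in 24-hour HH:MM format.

20:15

1 February 2025 is a Saturday, so the first Sunday is February 2 and the fourth is February 23.
1 October 2025 is a Wednesday, so the first Sunday is October 5 and the third is October 19.
February 24, 2025 lies within the daylight-saving period (23 February – 19 October), so Mesast Coast is on daylight time, UTC+12:00.
15:45 Mesast Coast − 12h = 03:45 UTC.
1 October 2024 is a Tuesday, so the first Sunday is October 6 and the third is October 20.
1 February 2025 is a Saturday, so the first Saturday is February 1 and the fourth is February 22.
At the standard offset (UTC−07:30), 03:45 UTC − 7h30m = 20:15 Fenan Coast standard time (rolling into the previous day, 23 February 2025).
Daylight saving runs 20 October 2024 – 22 February 2025; the standard-time date in Fenan Coast, February 23, 2025, is outside that window, so Fenan Coast is on standard time at UTC−07:30.
03:45 UTC − 7h30m = 20:15 Fenan Coast (rolling into the previous day, 23 February 2025).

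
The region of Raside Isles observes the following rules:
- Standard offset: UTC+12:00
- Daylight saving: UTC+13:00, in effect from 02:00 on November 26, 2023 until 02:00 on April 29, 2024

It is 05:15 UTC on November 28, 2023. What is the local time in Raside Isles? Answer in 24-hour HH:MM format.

At the standard offset (UTC+12:00), 05:15 UTC + 12h = 17:15 Raside Isles standard time.
The standard-time date in Raside Isles, November 28, 2023, falls between 26 November 2023 and 29 April 2024, so daylight saving is in effect and Raside Isles is at UTC+13:00.
05:15 UTC + 13h = 18:15 local.

18:15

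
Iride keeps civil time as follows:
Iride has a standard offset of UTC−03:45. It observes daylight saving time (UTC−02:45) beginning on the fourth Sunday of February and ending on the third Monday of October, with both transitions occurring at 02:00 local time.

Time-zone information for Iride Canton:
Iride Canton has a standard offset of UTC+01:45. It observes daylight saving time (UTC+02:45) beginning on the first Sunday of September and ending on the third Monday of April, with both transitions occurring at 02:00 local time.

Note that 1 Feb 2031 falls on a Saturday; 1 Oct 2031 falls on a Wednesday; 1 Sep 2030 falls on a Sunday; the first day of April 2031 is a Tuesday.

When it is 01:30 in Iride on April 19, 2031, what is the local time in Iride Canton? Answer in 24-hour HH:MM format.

1 February 2031 is a Saturday, so the first Sunday is February 2 and the fourth is February 23.
1 October 2031 is a Wednesday, so the first Monday is October 6 and the third is October 20.
Daylight saving runs 23 February – 20 October; April 19, 2031 is inside that window, so Iride is at UTC−02:45.
01:30 Iride + 2h45m = 04:15 UTC.
1 September 2030 is a Sunday, so the first Sunday is September 1.
1 April 2031 is a Tuesday, so the first Monday is April 7 and the third is April 21.
At the standard offset (UTC+01:45), 04:15 UTC + 1h45m = 06:00 Iride Canton standard time.
The standard-time date in Iride Canton, April 19, 2031, falls between 1 September 2030 and 21 April 2031, so daylight saving is in effect and Iride Canton is at UTC+02:45.
04:15 UTC + 2h45m = 07:00 Iride Canton.

07:00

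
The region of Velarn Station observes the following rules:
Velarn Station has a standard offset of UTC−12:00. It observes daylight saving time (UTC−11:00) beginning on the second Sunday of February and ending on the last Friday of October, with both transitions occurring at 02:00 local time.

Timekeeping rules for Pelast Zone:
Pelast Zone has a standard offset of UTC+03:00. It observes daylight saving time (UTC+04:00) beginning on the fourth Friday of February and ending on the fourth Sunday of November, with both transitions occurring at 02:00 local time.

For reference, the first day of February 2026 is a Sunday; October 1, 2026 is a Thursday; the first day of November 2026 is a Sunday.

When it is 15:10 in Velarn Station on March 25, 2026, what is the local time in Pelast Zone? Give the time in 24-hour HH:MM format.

06:10

1 February 2026 is a Sunday, so the first Sunday is February 1 and the second is February 8.
1 October 2026 is a Thursday, so Fridays fall on 2, 9, 16, 23, 30; the last is October 30.
March 25, 2026 lies within the daylight-saving period (8 February – 30 October), so Velarn Station is on daylight time, UTC−11:00.
15:10 Velarn Station + 11h = 02:10 UTC (rolling into the next day, 26 March 2026).
1 February 2026 is a Sunday, so the first Friday is February 6 and the fourth is February 27.
1 November 2026 is a Sunday, so the first Sunday is November 1 and the fourth is November 22.
At the standard offset (UTC+03:00), 02:10 UTC + 3h = 05:10 Pelast Zone standard time.
Daylight saving runs 27 February – 22 November; the standard-time date in Pelast Zone, March 26, 2026, is inside that window, so Pelast Zone is at UTC+04:00.
02:10 UTC + 4h = 06:10 Pelast Zone.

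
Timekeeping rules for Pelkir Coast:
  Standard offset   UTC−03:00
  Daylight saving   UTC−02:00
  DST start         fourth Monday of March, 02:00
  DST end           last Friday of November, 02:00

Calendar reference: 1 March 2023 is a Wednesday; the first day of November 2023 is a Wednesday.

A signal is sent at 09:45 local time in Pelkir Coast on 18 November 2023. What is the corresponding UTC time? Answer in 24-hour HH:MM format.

11:45

1 March 2023 is a Wednesday, so the first Monday is March 6 and the fourth is March 27.
1 November 2023 is a Wednesday, so Fridays fall on 3, 10, 17, 24; the last is November 24.
Daylight saving runs 27 March – 24 November; 18 November 2023 is inside that window, so Pelkir Coast is at UTC−02:00.
09:45 local + 2h = 11:45 UTC.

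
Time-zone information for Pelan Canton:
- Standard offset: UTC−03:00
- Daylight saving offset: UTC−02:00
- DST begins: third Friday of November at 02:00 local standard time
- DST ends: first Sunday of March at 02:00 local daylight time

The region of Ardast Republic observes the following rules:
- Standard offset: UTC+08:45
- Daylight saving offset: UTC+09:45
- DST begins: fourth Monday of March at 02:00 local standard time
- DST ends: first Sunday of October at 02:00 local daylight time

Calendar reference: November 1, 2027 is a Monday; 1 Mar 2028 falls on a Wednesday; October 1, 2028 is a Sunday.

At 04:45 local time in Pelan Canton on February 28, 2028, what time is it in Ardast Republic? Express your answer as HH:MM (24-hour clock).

1 November 2027 is a Monday, so the first Friday is November 5 and the third is November 19.
1 March 2028 is a Wednesday, so the first Sunday is March 5.
February 28, 2028 falls between 19 November 2027 and 5 March 2028, so daylight saving is in effect and Pelan Canton is at UTC−02:00.
04:45 Pelan Canton + 2h = 06:45 UTC.
1 March 2028 is a Wednesday, so the first Monday is March 6 and the fourth is March 27.
1 October 2028 is a Sunday, so the first Sunday is October 1.
At the standard offset (UTC+08:45), 06:45 UTC + 8h45m = 15:30 Ardast Republic standard time.
Daylight saving runs 27 March – 1 October; the standard-time date in Ardast Republic, February 28, 2028, is outside that window, so Ardast Republic is on standard time at UTC+08:45.
06:45 UTC + 8h45m = 15:30 Ardast Republic.

15:30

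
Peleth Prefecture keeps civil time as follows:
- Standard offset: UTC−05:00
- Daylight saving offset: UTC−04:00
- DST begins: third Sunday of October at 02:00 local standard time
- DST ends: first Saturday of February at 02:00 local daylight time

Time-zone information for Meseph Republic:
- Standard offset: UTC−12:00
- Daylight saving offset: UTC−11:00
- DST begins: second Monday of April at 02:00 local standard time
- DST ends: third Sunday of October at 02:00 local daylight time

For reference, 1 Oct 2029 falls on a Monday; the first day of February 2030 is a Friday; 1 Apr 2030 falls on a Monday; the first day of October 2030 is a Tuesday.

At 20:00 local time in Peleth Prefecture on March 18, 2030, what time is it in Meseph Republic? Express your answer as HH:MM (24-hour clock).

1 October 2029 is a Monday, so the first Sunday is October 7 and the third is October 21.
1 February 2030 is a Friday, so the first Saturday is February 2.
March 18, 2030 is outside the daylight-saving period (21 October 2029 – 2 February 2030), so Peleth Prefecture is on standard time, UTC−05:00.
20:00 Peleth Prefecture + 5h = 01:00 UTC (rolling into the next day, 19 March 2030).
1 April 2030 is a Monday, so the first Monday is April 1 and the second is April 8.
1 October 2030 is a Tuesday, so the first Sunday is October 6 and the third is October 20.
At the standard offset (UTC−12:00), 01:00 UTC − 12h = 13:00 Meseph Republic standard time (rolling into the previous day, 18 March 2030).
The standard-time date in Meseph Republic, March 18, 2030, does not fall between 8 April and 20 October, so daylight saving is not in effect and Meseph Republic is at UTC−12:00.
01:00 UTC − 12h = 13:00 Meseph Republic (rolling into the previous day, 18 March 2030).

13:00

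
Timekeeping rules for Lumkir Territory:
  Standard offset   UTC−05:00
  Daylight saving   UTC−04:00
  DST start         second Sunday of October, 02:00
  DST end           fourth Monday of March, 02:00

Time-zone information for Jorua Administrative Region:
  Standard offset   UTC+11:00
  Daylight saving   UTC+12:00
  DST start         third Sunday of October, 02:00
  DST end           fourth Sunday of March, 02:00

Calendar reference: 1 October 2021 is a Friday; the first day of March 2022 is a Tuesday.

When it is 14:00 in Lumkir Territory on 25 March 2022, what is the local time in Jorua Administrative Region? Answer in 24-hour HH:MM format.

1 October 2021 is a Friday, so the first Sunday is October 3 and the second is October 10.
1 March 2022 is a Tuesday, so the first Monday is March 7 and the fourth is March 28.
25 March 2022 lies within the daylight-saving period (10 October 2021 – 28 March 2022), so Lumkir Territory is on daylight time, UTC−04:00.
14:00 Lumkir Territory + 4h = 18:00 UTC.
1 October 2021 is a Friday, so the first Sunday is October 3 and the third is October 17.
1 March 2022 is a Tuesday, so the first Sunday is March 6 and the fourth is March 27.
At the standard offset (UTC+11:00), 18:00 UTC + 11h = 05:00 Jorua Administrative Region standard time (rolling into the next day, 26 March 2022).
The standard-time date in Jorua Administrative Region, 26 March 2022, lies within the daylight-saving period (17 October 2021 – 27 March 2022), so Jorua Administrative Region is on daylight time, UTC+12:00.
18:00 UTC + 12h = 06:00 Jorua Administrative Region (rolling into the next day, 26 March 2022).

06:00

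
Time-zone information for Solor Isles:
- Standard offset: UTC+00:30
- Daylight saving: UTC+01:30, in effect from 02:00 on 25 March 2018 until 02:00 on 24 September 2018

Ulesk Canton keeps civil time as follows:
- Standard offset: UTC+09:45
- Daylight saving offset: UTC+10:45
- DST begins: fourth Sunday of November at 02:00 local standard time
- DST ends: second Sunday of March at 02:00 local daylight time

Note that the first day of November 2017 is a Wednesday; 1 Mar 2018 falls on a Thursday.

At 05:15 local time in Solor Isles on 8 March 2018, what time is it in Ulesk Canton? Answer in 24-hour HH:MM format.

8 March 2018 does not fall between 25 March and 24 September, so daylight saving is not in effect and Solor Isles is at UTC+00:30.
05:15 Solor Isles − 0h30m = 04:45 UTC.
1 November 2017 is a Wednesday, so the first Sunday is November 5 and the fourth is November 26.
1 March 2018 is a Thursday, so the first Sunday is March 4 and the second is March 11.
At the standard offset (UTC+09:45), 04:45 UTC + 9h45m = 14:30 Ulesk Canton standard time.
Daylight saving runs 26 November 2017 – 11 March 2018; the standard-time date in Ulesk Canton, 8 March 2018, is inside that window, so Ulesk Canton is at UTC+10:45.
04:45 UTC + 10h45m = 15:30 Ulesk Canton.

15:30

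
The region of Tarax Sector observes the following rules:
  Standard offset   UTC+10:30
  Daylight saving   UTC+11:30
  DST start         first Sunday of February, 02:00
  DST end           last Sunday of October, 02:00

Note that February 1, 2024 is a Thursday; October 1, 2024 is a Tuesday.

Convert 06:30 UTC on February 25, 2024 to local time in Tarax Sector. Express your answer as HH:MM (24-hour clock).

18:00

1 February 2024 is a Thursday, so the first Sunday is February 4.
1 October 2024 is a Tuesday, so Sundays fall on 6, 13, 20, 27; the last is October 27.
At the standard offset (UTC+10:30), 06:30 UTC + 10h30m = 17:00 Tarax Sector standard time.
The standard-time date in Tarax Sector, February 25, 2024, lies within the daylight-saving period (4 February – 27 October), so Tarax Sector is on daylight time, UTC+11:30.
06:30 UTC + 11h30m = 18:00 local.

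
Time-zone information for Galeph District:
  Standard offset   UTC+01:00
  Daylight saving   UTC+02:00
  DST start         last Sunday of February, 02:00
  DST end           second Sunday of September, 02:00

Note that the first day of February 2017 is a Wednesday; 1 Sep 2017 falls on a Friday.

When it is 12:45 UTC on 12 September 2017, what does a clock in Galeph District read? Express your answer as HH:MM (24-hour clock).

1 February 2017 is a Wednesday, so Sundays fall on 5, 12, 19, 26; the last is February 26.
1 September 2017 is a Friday, so the first Sunday is September 3 and the second is September 10.
At the standard offset (UTC+01:00), 12:45 UTC + 1h = 13:45 Galeph District standard time.
Daylight saving runs 26 February – 10 September; the standard-time date in Galeph District, 12 September 2017, is outside that window, so Galeph District is on standard time at UTC+01:00.
12:45 UTC + 1h = 13:45 local.

13:45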